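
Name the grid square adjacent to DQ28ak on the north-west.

Longitude subsquare a = 0; −1 → -1, wraps to 23 = x, carry into square.
Longitude square 2; −1 → 1.
Latitude subsquare k = 10; +1 → 11 = l.

DQ18xl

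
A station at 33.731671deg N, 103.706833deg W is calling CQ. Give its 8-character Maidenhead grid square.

Shift to the Maidenhead origin (180°W, 90°S): lon 76.29317, lat 123.73167.
Field: 76.29317/20 → 3 → D, 123.73167/10 → 12 → M; chars DM.
Square: 16.29317/2 → 8, 3.73167/1 → 3; chars 83.
Subsquare: 0.29317/0.0833333 → 3 → d, 0.73167/0.0416667 → 17 → r; chars dr.
Extended square: 0.04317/0.00833333 → 5, 0.02334/0.00416667 → 5; chars 55.

DM83dr55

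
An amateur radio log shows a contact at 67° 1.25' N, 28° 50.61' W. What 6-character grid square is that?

Add 180° to longitude and 90° to latitude: 151.1565, 157.0208.
Field (20°×10°, letters A–R): lon ⌊151.1565/20⌋ = 7 → H; lat ⌊157.0208/10⌋ = 15 → P.
Square (2°×1°, digits 0–9): lon ⌊11.1565/2⌋ = 5; lat ⌊7.0208/1⌋ = 7.
Subsquare (5′×2.5′, letters a–x): lon ⌊1.1565/0.0833333⌋ = 13 → n; lat ⌊0.0208/0.0416667⌋ = 0 → a.

HP57na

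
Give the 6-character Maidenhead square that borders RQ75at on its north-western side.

Longitude subsquare a = 0; −1 → -1, wraps to 23 = x, carry into square.
Longitude square 7; −1 → 6.
Latitude subsquare t = 19; +1 → 20 = u.

RQ65xu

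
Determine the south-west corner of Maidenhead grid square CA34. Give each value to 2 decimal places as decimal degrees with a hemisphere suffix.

86.00° S, 134.00° W

Field C=2, A=0: +2·20° lon, +0·10° lat → SW at lon -140°, lat -90°.
Square 3, 4: +3·2° lon, +4·1° lat → SW at lon -134°, lat -86°.
latitude 86.00° S, longitude 134.00° W.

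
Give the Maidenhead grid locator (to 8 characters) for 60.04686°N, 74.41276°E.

MP70eb91

Offset from 180°W / 90°S: lon 254.41276°, lat 150.04686°.
Field: 254.41276/20 → 12 → M, 150.04686/10 → 15 → P; chars MP.
Square: 14.41276/2 → 7, 0.04686/1 → 0; chars 70.
Subsquare: 0.41276/0.0833333 → 4 → e, 0.04686/0.0416667 → 1 → b; chars eb.
Extended square: 0.07943/0.00833333 → 9, 0.00519/0.00416667 → 1; chars 91.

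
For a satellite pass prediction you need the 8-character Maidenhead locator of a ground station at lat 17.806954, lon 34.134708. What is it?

KK77bt63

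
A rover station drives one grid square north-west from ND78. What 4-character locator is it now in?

ND69

Longitude square 7; −1 → 6.
Latitude square 8; +1 → 9.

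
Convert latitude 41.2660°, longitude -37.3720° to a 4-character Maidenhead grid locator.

HN11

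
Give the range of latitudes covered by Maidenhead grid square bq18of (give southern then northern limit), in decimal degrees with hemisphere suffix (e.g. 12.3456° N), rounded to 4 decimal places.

78.2083° N, 78.2500° N

Field B=1, Q=16: +1·20° lon, +16·10° lat → SW at lon -160°, lat 70°.
Square 1, 8: +1·2° lon, +8·1° lat → SW at lon -158°, lat 78°.
Subsquare o=14, f=5: +14·0.0833333° lon, +5·0.0416667° lat → SW at lon -156.833°, lat 78.2083°.
Cell spans 0.0833333° lon × 0.0416667° lat.
south 78.2083° N, north 78.2500° N.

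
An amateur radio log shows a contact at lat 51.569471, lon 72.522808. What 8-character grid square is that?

MO61gn26

Shift to the Maidenhead origin (180°W, 90°S): lon 252.52281, lat 141.56947.
Field: lon ⌊252.52281/20⌋ = 12 → M; lat ⌊141.56947/10⌋ = 14 → O.
Square: lon ⌊12.52281/2⌋ = 6; lat ⌊1.56947/1⌋ = 1.
Subsquare: lon ⌊0.52281/0.0833333⌋ = 6 → g; lat ⌊0.56947/0.0416667⌋ = 13 → n.
Extended square: lon ⌊0.02281/0.00833333⌋ = 2; lat ⌊0.02780/0.00416667⌋ = 6.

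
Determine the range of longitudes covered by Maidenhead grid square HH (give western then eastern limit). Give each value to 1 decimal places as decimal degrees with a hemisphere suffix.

40.0° W, 20.0° W

Field H=7, H=7: +7·20° lon, +7·10° lat → SW at lon -40°, lat -20°.
Cell spans 20° lon × 10° lat.
west 40.0° W, east 20.0° W.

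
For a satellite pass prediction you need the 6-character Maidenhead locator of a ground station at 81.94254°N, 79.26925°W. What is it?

FR01iw

Shift to the Maidenhead origin (180°W, 90°S): lon 100.7308, lat 171.9425.
Field: lon ⌊100.7308/20⌋ = 5 → F; lat ⌊171.9425/10⌋ = 17 → R.
Square: lon ⌊0.7308/2⌋ = 0; lat ⌊1.9425/1⌋ = 1.
Subsquare: lon ⌊0.7308/0.0833333⌋ = 8 → i; lat ⌊0.9425/0.0416667⌋ = 22 → w.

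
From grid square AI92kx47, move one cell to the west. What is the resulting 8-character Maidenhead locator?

AI92kx37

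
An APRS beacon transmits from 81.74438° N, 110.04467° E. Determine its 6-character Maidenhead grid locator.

OR51ar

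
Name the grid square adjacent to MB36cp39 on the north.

MB36cq30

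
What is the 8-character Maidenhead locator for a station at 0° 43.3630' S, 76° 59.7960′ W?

FI19mg06

Add 180° to longitude and 90° to latitude: 103.00340, 89.27728.
Field: lon ⌊103.00340/20⌋ = 5 → F; lat ⌊89.27728/10⌋ = 8 → I.
Square: lon ⌊3.00340/2⌋ = 1; lat ⌊9.27728/1⌋ = 9.
Subsquare: lon ⌊1.00340/0.0833333⌋ = 12 → m; lat ⌊0.27728/0.0416667⌋ = 6 → g.
Extended square: lon ⌊0.00340/0.00833333⌋ = 0; lat ⌊0.02728/0.00416667⌋ = 6.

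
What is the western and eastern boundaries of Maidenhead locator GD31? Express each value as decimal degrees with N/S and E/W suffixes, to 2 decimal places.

54.00° W, 52.00° W

Field G=6, D=3: +6·20° lon, +3·10° lat → SW at lon -60°, lat -60°.
Square 3, 1: +3·2° lon, +1·1° lat → SW at lon -54°, lat -59°.
Cell spans 2° lon × 1° lat.
west 54.00° W, east 52.00° W.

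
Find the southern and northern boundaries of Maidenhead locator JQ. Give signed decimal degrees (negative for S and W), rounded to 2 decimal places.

70.00, 80.00

Field J=9, Q=16: +9·20° lon, +16·10° lat → SW at lon 0°, lat 70°.
Cell spans 20° lon × 10° lat.
south 70.00, north 80.00.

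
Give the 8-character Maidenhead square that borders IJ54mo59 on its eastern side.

Longitude extended square 5; +1 → 6.
The latitude characters are unchanged.

IJ54mo69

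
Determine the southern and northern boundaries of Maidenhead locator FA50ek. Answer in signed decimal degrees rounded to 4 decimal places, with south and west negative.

Field F=5, A=0: +5·20° lon, +0·10° lat → SW at lon -80°, lat -90°.
Square 5, 0: +5·2° lon, +0·1° lat → SW at lon -70°, lat -90°.
Subsquare e=4, k=10: +4·0.0833333° lon, +10·0.0416667° lat → SW at lon -69.6667°, lat -89.5833°.
Cell spans 0.0833333° lon × 0.0416667° lat.
south -89.5833, north -89.5417.

-89.5833, -89.5417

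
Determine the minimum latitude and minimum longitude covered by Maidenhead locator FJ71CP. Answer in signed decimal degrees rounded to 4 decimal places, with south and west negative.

1.6250, -65.8333

Field F=5, J=9: +5·20° lon, +9·10° lat → SW at lon -80°, lat 0°.
Square 7, 1: +7·2° lon, +1·1° lat → SW at lon -66°, lat 1°.
Subsquare c=2, p=15: +2·0.0833333° lon, +15·0.0416667° lat → SW at lon -65.8333°, lat 1.625°.
latitude 1.6250, longitude -65.8333.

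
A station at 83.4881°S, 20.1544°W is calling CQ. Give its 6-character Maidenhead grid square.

HA96wm

Add 180° to longitude and 90° to latitude: 159.8456, 6.5119.
Field: lon ⌊159.8456/20⌋ = 7 → H; lat ⌊6.5119/10⌋ = 0 → A.
Square: lon ⌊19.8456/2⌋ = 9; lat ⌊6.5119/1⌋ = 6.
Subsquare: lon ⌊1.8456/0.0833333⌋ = 22 → w; lat ⌊0.5119/0.0416667⌋ = 12 → m.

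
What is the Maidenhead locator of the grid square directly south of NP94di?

Latitude subsquare i = 8; −1 → 7 = h.
The longitude characters are unchanged.

NP94dh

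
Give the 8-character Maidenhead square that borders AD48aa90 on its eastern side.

AD48ba00

Longitude extended square 9; +1 → 10, wraps to 0, carry into subsquare.
Longitude subsquare a = 0; +1 → 1 = b.
The latitude characters are unchanged.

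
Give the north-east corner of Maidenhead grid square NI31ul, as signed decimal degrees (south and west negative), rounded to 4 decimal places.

-8.5000, 87.7500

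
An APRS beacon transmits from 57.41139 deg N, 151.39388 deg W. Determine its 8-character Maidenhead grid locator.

BO47hj28

Add 180° to longitude and 90° to latitude: 28.60612, 147.41139.
Field (20°×10°, letters A–R): lon ⌊28.60612/20⌋ = 1 → B; lat ⌊147.41139/10⌋ = 14 → O.
Square (2°×1°, digits 0–9): lon ⌊8.60612/2⌋ = 4; lat ⌊7.41139/1⌋ = 7.
Subsquare (5′×2.5′, letters a–x): lon ⌊0.60612/0.0833333⌋ = 7 → h; lat ⌊0.41139/0.0416667⌋ = 9 → j.
Extended square (30″×15″, digits 0–9): lon ⌊0.02279/0.00833333⌋ = 2; lat ⌊0.03639/0.00416667⌋ = 8.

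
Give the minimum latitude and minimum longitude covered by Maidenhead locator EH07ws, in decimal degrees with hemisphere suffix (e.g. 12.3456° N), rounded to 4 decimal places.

Field E=4, H=7: +4·20° lon, +7·10° lat → SW at lon -100°, lat -20°.
Square 0, 7: +0·2° lon, +7·1° lat → SW at lon -100°, lat -13°.
Subsquare w=22, s=18: +22·0.0833333° lon, +18·0.0416667° lat → SW at lon -98.1667°, lat -12.25°.
latitude 12.2500° S, longitude 98.1667° W.

12.2500° S, 98.1667° W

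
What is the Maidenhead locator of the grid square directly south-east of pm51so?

Longitude subsquare s = 18; +1 → 19 = t.
Latitude subsquare o = 14; −1 → 13 = n.

PM51tn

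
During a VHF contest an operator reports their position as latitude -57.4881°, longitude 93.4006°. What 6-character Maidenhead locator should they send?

ND62qm

Shift to the Maidenhead origin (180°W, 90°S): lon 273.4006, lat 32.5119.
Field (20°×10°, letters A–R): 273.4006/20 → 13 → N, 32.5119/10 → 3 → D; chars ND.
Square (2°×1°, digits 0–9): 13.4006/2 → 6, 2.5119/1 → 2; chars 62.
Subsquare (5′×2.5′, letters a–x): 1.4006/0.0833333 → 16 → q, 0.5119/0.0416667 → 12 → m; chars qm.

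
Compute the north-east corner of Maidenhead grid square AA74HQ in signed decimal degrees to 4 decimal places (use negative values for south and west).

Field A=0, A=0: +0·20° lon, +0·10° lat → SW at lon -180°, lat -90°.
Square 7, 4: +7·2° lon, +4·1° lat → SW at lon -166°, lat -86°.
Subsquare h=7, q=16: +7·0.0833333° lon, +16·0.0416667° lat → SW at lon -165.417°, lat -85.3333°.
Cell spans 0.0833333° lon × 0.0416667° lat. NE corner is SW corner plus one full cell.
latitude -85.2917, longitude -165.3333.

-85.2917, -165.3333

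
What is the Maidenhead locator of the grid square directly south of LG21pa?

LG20px

Latitude subsquare a = 0; −1 → -1, wraps to 23 = x, carry into square.
Latitude square 1; −1 → 0.
The longitude characters are unchanged.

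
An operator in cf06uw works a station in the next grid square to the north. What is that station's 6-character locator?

CF06ux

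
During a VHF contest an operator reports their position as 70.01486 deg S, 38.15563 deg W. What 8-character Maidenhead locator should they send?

Offset from 180°W / 90°S: lon 141.84437°, lat 19.98514°.
Field: lon ⌊141.84437/20⌋ = 7 → H; lat ⌊19.98514/10⌋ = 1 → B.
Square: lon ⌊1.84437/2⌋ = 0; lat ⌊9.98514/1⌋ = 9.
Subsquare: lon ⌊1.84437/0.0833333⌋ = 22 → w; lat ⌊0.98514/0.0416667⌋ = 23 → x.
Extended square: lon ⌊0.01104/0.00833333⌋ = 1; lat ⌊0.02681/0.00416667⌋ = 6.

HB09wx16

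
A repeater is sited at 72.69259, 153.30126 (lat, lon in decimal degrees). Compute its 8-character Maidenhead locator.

QQ62pq66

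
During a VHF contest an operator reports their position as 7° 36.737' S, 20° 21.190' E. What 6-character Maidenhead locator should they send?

KI02ej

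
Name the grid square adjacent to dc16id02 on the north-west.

DC16hd93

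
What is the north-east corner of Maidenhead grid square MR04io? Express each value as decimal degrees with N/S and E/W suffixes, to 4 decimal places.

Field M=12, R=17: +12·20° lon, +17·10° lat → SW at lon 60°, lat 80°.
Square 0, 4: +0·2° lon, +4·1° lat → SW at lon 60°, lat 84°.
Subsquare i=8, o=14: +8·0.0833333° lon, +14·0.0416667° lat → SW at lon 60.6667°, lat 84.5833°.
Cell spans 0.0833333° lon × 0.0416667° lat. NE corner is SW corner plus one full cell.
latitude 84.6250° N, longitude 60.7500° E.

84.6250° N, 60.7500° E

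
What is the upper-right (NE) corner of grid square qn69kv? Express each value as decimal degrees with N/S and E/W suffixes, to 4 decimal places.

49.9167° N, 152.9167° E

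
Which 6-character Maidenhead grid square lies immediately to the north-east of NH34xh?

NH44ai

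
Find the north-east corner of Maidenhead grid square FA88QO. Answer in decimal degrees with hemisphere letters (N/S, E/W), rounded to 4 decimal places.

81.3750° S, 62.5833° W

Field F=5, A=0: +5·20° lon, +0·10° lat → SW at lon -80°, lat -90°.
Square 8, 8: +8·2° lon, +8·1° lat → SW at lon -64°, lat -82°.
Subsquare q=16, o=14: +16·0.0833333° lon, +14·0.0416667° lat → SW at lon -62.6667°, lat -81.4167°.
Cell spans 0.0833333° lon × 0.0416667° lat. NE corner is SW corner plus one full cell.
latitude 81.3750° S, longitude 62.5833° W.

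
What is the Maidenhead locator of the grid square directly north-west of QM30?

Longitude square 3; −1 → 2.
Latitude square 0; +1 → 1.

QM21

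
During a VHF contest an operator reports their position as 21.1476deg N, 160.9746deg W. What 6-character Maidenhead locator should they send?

AL91md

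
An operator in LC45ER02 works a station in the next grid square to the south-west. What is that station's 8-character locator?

Longitude extended square 0; −1 → -1, wraps to 9, carry into subsquare.
Longitude subsquare e = 4; −1 → 3 = d.
Latitude extended square 2; −1 → 1.

LC45dr91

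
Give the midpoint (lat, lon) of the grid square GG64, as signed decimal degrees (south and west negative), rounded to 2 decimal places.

Field G=6, G=6: +6·20° lon, +6·10° lat → SW at lon -60°, lat -30°.
Square 6, 4: +6·2° lon, +4·1° lat → SW at lon -48°, lat -26°.
Cell spans 2° lon × 1° lat. Centre is SW corner plus half of each.
latitude -25.50, longitude -47.00.

-25.50, -47.00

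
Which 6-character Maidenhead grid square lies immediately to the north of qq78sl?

Latitude subsquare l = 11; +1 → 12 = m.
The longitude characters are unchanged.

QQ78sm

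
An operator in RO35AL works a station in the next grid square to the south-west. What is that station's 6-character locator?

RO25xk

Longitude subsquare a = 0; −1 → -1, wraps to 23 = x, carry into square.
Longitude square 3; −1 → 2.
Latitude subsquare l = 11; −1 → 10 = k.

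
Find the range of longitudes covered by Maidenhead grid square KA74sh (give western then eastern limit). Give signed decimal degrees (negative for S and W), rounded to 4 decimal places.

Field K=10, A=0: +10·20° lon, +0·10° lat → SW at lon 20°, lat -90°.
Square 7, 4: +7·2° lon, +4·1° lat → SW at lon 34°, lat -86°.
Subsquare s=18, h=7: +18·0.0833333° lon, +7·0.0416667° lat → SW at lon 35.5°, lat -85.7083°.
Cell spans 0.0833333° lon × 0.0416667° lat.
west 35.5000, east 35.5833.

35.5000, 35.5833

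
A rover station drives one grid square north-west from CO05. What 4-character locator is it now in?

BO96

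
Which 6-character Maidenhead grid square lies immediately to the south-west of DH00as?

CH90xr

Longitude subsquare a = 0; −1 → -1, wraps to 23 = x, carry into square.
Longitude square 0; −1 → -1, wraps to 9, carry into field.
Longitude field D = 3; −1 → 2 = C.
Latitude subsquare s = 18; −1 → 17 = r.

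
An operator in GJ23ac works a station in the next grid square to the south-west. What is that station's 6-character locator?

GJ13xb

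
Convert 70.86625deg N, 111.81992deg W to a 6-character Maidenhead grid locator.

DQ40cu

Offset from 180°W / 90°S: lon 68.1801°, lat 160.8662°.
Field (20°×10°, letters A–R): 68.1801/20 → 3 → D, 160.8662/10 → 16 → Q; chars DQ.
Square (2°×1°, digits 0–9): 8.1801/2 → 4, 0.8662/1 → 0; chars 40.
Subsquare (5′×2.5′, letters a–x): 0.1801/0.0833333 → 2 → c, 0.8662/0.0416667 → 20 → u; chars cu.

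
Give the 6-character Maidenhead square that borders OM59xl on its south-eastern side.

Longitude subsquare x = 23; +1 → 24, wraps to 0 = a, carry into square.
Longitude square 5; +1 → 6.
Latitude subsquare l = 11; −1 → 10 = k.

OM69ak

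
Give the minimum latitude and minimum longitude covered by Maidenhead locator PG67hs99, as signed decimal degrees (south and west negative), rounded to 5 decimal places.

-22.21250, 132.65833

Field P=15, G=6: +15·20° lon, +6·10° lat → SW at lon 120°, lat -30°.
Square 6, 7: +6·2° lon, +7·1° lat → SW at lon 132°, lat -23°.
Subsquare h=7, s=18: +7·0.0833333° lon, +18·0.0416667° lat → SW at lon 132.583°, lat -22.25°.
Extended square 9, 9: +9·0.00833333° lon, +9·0.00416667° lat → SW at lon 132.658°, lat -22.2125°.
latitude -22.21250, longitude 132.65833.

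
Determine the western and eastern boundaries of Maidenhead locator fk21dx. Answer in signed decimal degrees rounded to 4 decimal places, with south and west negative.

-75.7500, -75.6667

Field F=5, K=10: +5·20° lon, +10·10° lat → SW at lon -80°, lat 10°.
Square 2, 1: +2·2° lon, +1·1° lat → SW at lon -76°, lat 11°.
Subsquare d=3, x=23: +3·0.0833333° lon, +23·0.0416667° lat → SW at lon -75.75°, lat 11.9583°.
Cell spans 0.0833333° lon × 0.0416667° lat.
west -75.7500, east -75.6667.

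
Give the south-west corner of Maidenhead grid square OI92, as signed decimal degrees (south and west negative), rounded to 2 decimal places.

-8.00, 118.00

Field O=14, I=8: +14·20° lon, +8·10° lat → SW at lon 100°, lat -10°.
Square 9, 2: +9·2° lon, +2·1° lat → SW at lon 118°, lat -8°.
latitude -8.00, longitude 118.00.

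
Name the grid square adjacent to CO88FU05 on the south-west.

CO88eu94

Longitude extended square 0; −1 → -1, wraps to 9, carry into subsquare.
Longitude subsquare f = 5; −1 → 4 = e.
Latitude extended square 5; −1 → 4.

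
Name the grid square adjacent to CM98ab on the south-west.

CM88xa

Longitude subsquare a = 0; −1 → -1, wraps to 23 = x, carry into square.
Longitude square 9; −1 → 8.
Latitude subsquare b = 1; −1 → 0 = a.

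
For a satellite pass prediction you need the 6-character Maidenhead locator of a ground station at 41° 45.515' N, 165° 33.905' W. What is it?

Shift to the Maidenhead origin (180°W, 90°S): lon 14.4349, lat 131.7586.
Field: lon ⌊14.4349/20⌋ = 0 → A; lat ⌊131.7586/10⌋ = 13 → N.
Square: lon ⌊14.4349/2⌋ = 7; lat ⌊1.7586/1⌋ = 1.
Subsquare: lon ⌊0.4349/0.0833333⌋ = 5 → f; lat ⌊0.7586/0.0416667⌋ = 18 → s.

AN71fs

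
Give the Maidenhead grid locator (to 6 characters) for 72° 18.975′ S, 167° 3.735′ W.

AB67lq

Offset from 180°W / 90°S: lon 12.9377°, lat 17.6838°.
Field: lon ⌊12.9377/20⌋ = 0 → A; lat ⌊17.6838/10⌋ = 1 → B.
Square: lon ⌊12.9377/2⌋ = 6; lat ⌊7.6838/1⌋ = 7.
Subsquare: lon ⌊0.9377/0.0833333⌋ = 11 → l; lat ⌊0.6838/0.0416667⌋ = 16 → q.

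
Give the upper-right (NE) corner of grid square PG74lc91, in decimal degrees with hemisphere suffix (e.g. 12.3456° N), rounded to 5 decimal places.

25.90833° S, 135.00000° E

Field P=15, G=6: +15·20° lon, +6·10° lat → SW at lon 120°, lat -30°.
Square 7, 4: +7·2° lon, +4·1° lat → SW at lon 134°, lat -26°.
Subsquare l=11, c=2: +11·0.0833333° lon, +2·0.0416667° lat → SW at lon 134.917°, lat -25.9167°.
Extended square 9, 1: +9·0.00833333° lon, +1·0.00416667° lat → SW at lon 134.992°, lat -25.9125°.
Cell spans 0.00833333° lon × 0.00416667° lat. NE corner is SW corner plus one full cell.
latitude 25.90833° S, longitude 135.00000° E.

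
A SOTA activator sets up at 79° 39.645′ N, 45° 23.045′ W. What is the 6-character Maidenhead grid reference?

GQ79hp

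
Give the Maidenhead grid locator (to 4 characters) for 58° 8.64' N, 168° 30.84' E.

RO48

Offset from 180°W / 90°S: lon 348.51°, lat 148.14°.
Field: lon ⌊348.51/20⌋ = 17 → R; lat ⌊148.14/10⌋ = 14 → O.
Square: lon ⌊8.51/2⌋ = 4; lat ⌊8.14/1⌋ = 8.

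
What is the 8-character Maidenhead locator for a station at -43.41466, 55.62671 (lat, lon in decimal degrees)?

LE76to50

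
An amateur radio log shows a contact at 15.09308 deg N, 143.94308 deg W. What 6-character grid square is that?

Offset from 180°W / 90°S: lon 36.0569°, lat 105.0931°.
Field: lon ⌊36.0569/20⌋ = 1 → B; lat ⌊105.0931/10⌋ = 10 → K.
Square: lon ⌊16.0569/2⌋ = 8; lat ⌊5.0931/1⌋ = 5.
Subsquare: lon ⌊0.0569/0.0833333⌋ = 0 → a; lat ⌊0.0931/0.0416667⌋ = 2 → c.

BK85ac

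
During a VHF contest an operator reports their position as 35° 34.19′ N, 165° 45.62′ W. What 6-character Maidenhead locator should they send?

Shift to the Maidenhead origin (180°W, 90°S): lon 14.2397, lat 125.5698.
Field: 14.2397/20 → 0 → A, 125.5698/10 → 12 → M; chars AM.
Square: 14.2397/2 → 7, 5.5698/1 → 5; chars 75.
Subsquare: 0.2397/0.0833333 → 2 → c, 0.5698/0.0416667 → 13 → n; chars cn.

AM75cn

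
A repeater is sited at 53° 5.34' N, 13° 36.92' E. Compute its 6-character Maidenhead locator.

JO63tc

Add 180° to longitude and 90° to latitude: 193.6153, 143.0890.
Field: 193.6153/20 → 9 → J, 143.0890/10 → 14 → O; chars JO.
Square: 13.6153/2 → 6, 3.0890/1 → 3; chars 63.
Subsquare: 1.6153/0.0833333 → 19 → t, 0.0890/0.0416667 → 2 → c; chars tc.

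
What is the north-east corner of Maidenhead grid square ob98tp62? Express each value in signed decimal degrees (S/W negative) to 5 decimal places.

-71.36250, 119.64167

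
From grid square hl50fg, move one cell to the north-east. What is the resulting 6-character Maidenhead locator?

Longitude subsquare f = 5; +1 → 6 = g.
Latitude subsquare g = 6; +1 → 7 = h.

HL50gh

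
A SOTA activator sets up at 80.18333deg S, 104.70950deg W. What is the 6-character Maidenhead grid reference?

DA79pt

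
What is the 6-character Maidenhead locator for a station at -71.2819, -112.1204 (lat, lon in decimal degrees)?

DB38wr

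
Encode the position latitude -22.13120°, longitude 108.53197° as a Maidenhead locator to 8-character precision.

OG47gu38

Offset from 180°W / 90°S: lon 288.53197°, lat 67.86880°.
Field: lon ⌊288.53197/20⌋ = 14 → O; lat ⌊67.86880/10⌋ = 6 → G.
Square: lon ⌊8.53197/2⌋ = 4; lat ⌊7.86880/1⌋ = 7.
Subsquare: lon ⌊0.53197/0.0833333⌋ = 6 → g; lat ⌊0.86880/0.0416667⌋ = 20 → u.
Extended square: lon ⌊0.03197/0.00833333⌋ = 3; lat ⌊0.03547/0.00416667⌋ = 8.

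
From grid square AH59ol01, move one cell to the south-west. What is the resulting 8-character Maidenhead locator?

Longitude extended square 0; −1 → -1, wraps to 9, carry into subsquare.
Longitude subsquare o = 14; −1 → 13 = n.
Latitude extended square 1; −1 → 0.

AH59nl90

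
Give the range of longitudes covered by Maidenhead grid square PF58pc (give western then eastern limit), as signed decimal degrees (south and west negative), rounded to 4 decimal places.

131.2500, 131.3333

Field P=15, F=5: +15·20° lon, +5·10° lat → SW at lon 120°, lat -40°.
Square 5, 8: +5·2° lon, +8·1° lat → SW at lon 130°, lat -32°.
Subsquare p=15, c=2: +15·0.0833333° lon, +2·0.0416667° lat → SW at lon 131.25°, lat -31.9167°.
Cell spans 0.0833333° lon × 0.0416667° lat.
west 131.2500, east 131.3333.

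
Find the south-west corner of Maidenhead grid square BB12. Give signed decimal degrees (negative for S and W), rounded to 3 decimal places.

-78.000, -158.000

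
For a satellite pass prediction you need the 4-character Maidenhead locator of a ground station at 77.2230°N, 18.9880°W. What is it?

IQ07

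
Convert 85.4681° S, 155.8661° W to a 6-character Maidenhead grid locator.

BA24bm

Add 180° to longitude and 90° to latitude: 24.1339, 4.5319.
Field (20°×10°, letters A–R): 24.1339/20 → 1 → B, 4.5319/10 → 0 → A; chars BA.
Square (2°×1°, digits 0–9): 4.1339/2 → 2, 4.5319/1 → 4; chars 24.
Subsquare (5′×2.5′, letters a–x): 0.1339/0.0833333 → 1 → b, 0.5319/0.0416667 → 12 → m; chars bm.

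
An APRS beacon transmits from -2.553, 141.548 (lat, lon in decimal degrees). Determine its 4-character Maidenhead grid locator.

Shift to the Maidenhead origin (180°W, 90°S): lon 321.55, lat 87.45.
Field: lon ⌊321.55/20⌋ = 16 → Q; lat ⌊87.45/10⌋ = 8 → I.
Square: lon ⌊1.55/2⌋ = 0; lat ⌊7.45/1⌋ = 7.

QI07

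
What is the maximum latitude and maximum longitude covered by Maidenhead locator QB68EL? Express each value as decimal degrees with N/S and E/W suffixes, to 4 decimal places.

71.5000° S, 152.4167° E

Field Q=16, B=1: +16·20° lon, +1·10° lat → SW at lon 140°, lat -80°.
Square 6, 8: +6·2° lon, +8·1° lat → SW at lon 152°, lat -72°.
Subsquare e=4, l=11: +4·0.0833333° lon, +11·0.0416667° lat → SW at lon 152.333°, lat -71.5417°.
Cell spans 0.0833333° lon × 0.0416667° lat. NE corner is SW corner plus one full cell.
latitude 71.5000° S, longitude 152.4167° E.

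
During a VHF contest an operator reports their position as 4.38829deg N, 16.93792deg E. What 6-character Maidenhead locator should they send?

JJ84lj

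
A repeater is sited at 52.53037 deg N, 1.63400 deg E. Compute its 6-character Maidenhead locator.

JO02tm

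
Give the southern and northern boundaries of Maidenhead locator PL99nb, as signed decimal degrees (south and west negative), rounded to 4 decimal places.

29.0417, 29.0833

Field P=15, L=11: +15·20° lon, +11·10° lat → SW at lon 120°, lat 20°.
Square 9, 9: +9·2° lon, +9·1° lat → SW at lon 138°, lat 29°.
Subsquare n=13, b=1: +13·0.0833333° lon, +1·0.0416667° lat → SW at lon 139.083°, lat 29.0417°.
Cell spans 0.0833333° lon × 0.0416667° lat.
south 29.0417, north 29.0833.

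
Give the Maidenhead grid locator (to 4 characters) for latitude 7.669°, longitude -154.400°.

BJ27

Offset from 180°W / 90°S: lon 25.60°, lat 97.67°.
Field: lon ⌊25.60/20⌋ = 1 → B; lat ⌊97.67/10⌋ = 9 → J.
Square: lon ⌊5.60/2⌋ = 2; lat ⌊7.67/1⌋ = 7.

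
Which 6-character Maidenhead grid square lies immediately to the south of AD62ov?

Latitude subsquare v = 21; −1 → 20 = u.
The longitude characters are unchanged.

AD62ou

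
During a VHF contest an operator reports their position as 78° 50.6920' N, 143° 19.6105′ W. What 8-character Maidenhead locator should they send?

Shift to the Maidenhead origin (180°W, 90°S): lon 36.67316, lat 168.84487.
Field: 36.67316/20 → 1 → B, 168.84487/10 → 16 → Q; chars BQ.
Square: 16.67316/2 → 8, 8.84487/1 → 8; chars 88.
Subsquare: 0.67316/0.0833333 → 8 → i, 0.84487/0.0416667 → 20 → u; chars iu.
Extended square: 0.00649/0.00833333 → 0, 0.01153/0.00416667 → 2; chars 02.

BQ88iu02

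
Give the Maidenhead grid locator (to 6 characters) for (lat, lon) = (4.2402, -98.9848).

Shift to the Maidenhead origin (180°W, 90°S): lon 81.0152, lat 94.2402.
Field (20°×10°, letters A–R): lon ⌊81.0152/20⌋ = 4 → E; lat ⌊94.2402/10⌋ = 9 → J.
Square (2°×1°, digits 0–9): lon ⌊1.0152/2⌋ = 0; lat ⌊4.2402/1⌋ = 4.
Subsquare (5′×2.5′, letters a–x): lon ⌊1.0152/0.0833333⌋ = 12 → m; lat ⌊0.2402/0.0416667⌋ = 5 → f.

EJ04mf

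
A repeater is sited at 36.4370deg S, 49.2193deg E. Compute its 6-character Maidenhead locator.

Shift to the Maidenhead origin (180°W, 90°S): lon 229.2193, lat 53.5630.
Field: 229.2193/20 → 11 → L, 53.5630/10 → 5 → F; chars LF.
Square: 9.2193/2 → 4, 3.5630/1 → 3; chars 43.
Subsquare: 1.2193/0.0833333 → 14 → o, 0.5630/0.0416667 → 13 → n; chars on.

LF43on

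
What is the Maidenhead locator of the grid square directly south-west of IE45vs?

IE45ur

Longitude subsquare v = 21; −1 → 20 = u.
Latitude subsquare s = 18; −1 → 17 = r.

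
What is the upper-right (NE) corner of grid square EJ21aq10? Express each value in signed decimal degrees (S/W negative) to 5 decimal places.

1.67083, -95.98333

Field E=4, J=9: +4·20° lon, +9·10° lat → SW at lon -100°, lat 0°.
Square 2, 1: +2·2° lon, +1·1° lat → SW at lon -96°, lat 1°.
Subsquare a=0, q=16: +0·0.0833333° lon, +16·0.0416667° lat → SW at lon -96°, lat 1.66667°.
Extended square 1, 0: +1·0.00833333° lon, +0·0.00416667° lat → SW at lon -95.9917°, lat 1.66667°.
Cell spans 0.00833333° lon × 0.00416667° lat. NE corner is SW corner plus one full cell.
latitude 1.67083, longitude -95.98333.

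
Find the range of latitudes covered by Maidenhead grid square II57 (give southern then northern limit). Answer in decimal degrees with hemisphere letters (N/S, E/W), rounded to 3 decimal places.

3.000° S, 2.000° S

Field I=8, I=8: +8·20° lon, +8·10° lat → SW at lon -20°, lat -10°.
Square 5, 7: +5·2° lon, +7·1° lat → SW at lon -10°, lat -3°.
Cell spans 2° lon × 1° lat.
south 3.000° S, north 2.000° S.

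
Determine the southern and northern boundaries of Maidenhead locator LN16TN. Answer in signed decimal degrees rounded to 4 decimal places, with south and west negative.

Field L=11, N=13: +11·20° lon, +13·10° lat → SW at lon 40°, lat 40°.
Square 1, 6: +1·2° lon, +6·1° lat → SW at lon 42°, lat 46°.
Subsquare t=19, n=13: +19·0.0833333° lon, +13·0.0416667° lat → SW at lon 43.5833°, lat 46.5417°.
Cell spans 0.0833333° lon × 0.0416667° lat.
south 46.5417, north 46.5833.

46.5417, 46.5833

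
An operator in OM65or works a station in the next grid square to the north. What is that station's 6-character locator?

OM65os

Latitude subsquare r = 17; +1 → 18 = s.
The longitude characters are unchanged.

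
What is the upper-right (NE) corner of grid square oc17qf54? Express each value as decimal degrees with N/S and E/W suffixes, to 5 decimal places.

Field O=14, C=2: +14·20° lon, +2·10° lat → SW at lon 100°, lat -70°.
Square 1, 7: +1·2° lon, +7·1° lat → SW at lon 102°, lat -63°.
Subsquare q=16, f=5: +16·0.0833333° lon, +5·0.0416667° lat → SW at lon 103.333°, lat -62.7917°.
Extended square 5, 4: +5·0.00833333° lon, +4·0.00416667° lat → SW at lon 103.375°, lat -62.775°.
Cell spans 0.00833333° lon × 0.00416667° lat. NE corner is SW corner plus one full cell.
latitude 62.77083° S, longitude 103.38333° E.

62.77083° S, 103.38333° E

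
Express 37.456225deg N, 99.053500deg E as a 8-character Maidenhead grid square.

NM97mk69

Add 180° to longitude and 90° to latitude: 279.05350, 127.45623.
Field (20°×10°, letters A–R): 279.05350/20 → 13 → N, 127.45623/10 → 12 → M; chars NM.
Square (2°×1°, digits 0–9): 19.05350/2 → 9, 7.45623/1 → 7; chars 97.
Subsquare (5′×2.5′, letters a–x): 1.05350/0.0833333 → 12 → m, 0.45623/0.0416667 → 10 → k; chars mk.
Extended square (30″×15″, digits 0–9): 0.05350/0.00833333 → 6, 0.03956/0.00416667 → 9; chars 69.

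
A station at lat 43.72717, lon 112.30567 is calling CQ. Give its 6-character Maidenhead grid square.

Offset from 180°W / 90°S: lon 292.3057°, lat 133.7272°.
Field: lon ⌊292.3057/20⌋ = 14 → O; lat ⌊133.7272/10⌋ = 13 → N.
Square: lon ⌊12.3057/2⌋ = 6; lat ⌊3.7272/1⌋ = 3.
Subsquare: lon ⌊0.3057/0.0833333⌋ = 3 → d; lat ⌊0.7272/0.0416667⌋ = 17 → r.

ON63dr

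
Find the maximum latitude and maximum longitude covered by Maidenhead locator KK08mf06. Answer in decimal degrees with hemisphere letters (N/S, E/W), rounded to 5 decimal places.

18.23750° N, 21.00833° E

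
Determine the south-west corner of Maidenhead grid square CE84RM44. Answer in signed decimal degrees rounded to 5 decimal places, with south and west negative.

-45.48333, -122.55000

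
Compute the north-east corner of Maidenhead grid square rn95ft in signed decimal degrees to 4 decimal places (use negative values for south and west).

45.8333, 178.5000

Field R=17, N=13: +17·20° lon, +13·10° lat → SW at lon 160°, lat 40°.
Square 9, 5: +9·2° lon, +5·1° lat → SW at lon 178°, lat 45°.
Subsquare f=5, t=19: +5·0.0833333° lon, +19·0.0416667° lat → SW at lon 178.417°, lat 45.7917°.
Cell spans 0.0833333° lon × 0.0416667° lat. NE corner is SW corner plus one full cell.
latitude 45.8333, longitude 178.5000.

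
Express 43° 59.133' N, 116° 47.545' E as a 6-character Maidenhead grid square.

ON83jx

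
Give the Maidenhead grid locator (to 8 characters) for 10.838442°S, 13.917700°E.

Shift to the Maidenhead origin (180°W, 90°S): lon 193.91770, lat 79.16156.
Field (20°×10°, letters A–R): 193.91770/20 → 9 → J, 79.16156/10 → 7 → H; chars JH.
Square (2°×1°, digits 0–9): 13.91770/2 → 6, 9.16156/1 → 9; chars 69.
Subsquare (5′×2.5′, letters a–x): 1.91770/0.0833333 → 23 → x, 0.16156/0.0416667 → 3 → d; chars xd.
Extended square (30″×15″, digits 0–9): 0.00103/0.00833333 → 0, 0.03656/0.00416667 → 8; chars 08.

JH69xd08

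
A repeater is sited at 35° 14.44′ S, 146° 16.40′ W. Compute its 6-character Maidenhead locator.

Add 180° to longitude and 90° to latitude: 33.7267, 54.7593.
Field (20°×10°, letters A–R): lon ⌊33.7267/20⌋ = 1 → B; lat ⌊54.7593/10⌋ = 5 → F.
Square (2°×1°, digits 0–9): lon ⌊13.7267/2⌋ = 6; lat ⌊4.7593/1⌋ = 4.
Subsquare (5′×2.5′, letters a–x): lon ⌊1.7267/0.0833333⌋ = 20 → u; lat ⌊0.7593/0.0416667⌋ = 18 → s.

BF64us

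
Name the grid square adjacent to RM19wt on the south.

RM19ws

Latitude subsquare t = 19; −1 → 18 = s.
The longitude characters are unchanged.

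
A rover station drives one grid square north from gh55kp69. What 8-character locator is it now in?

Latitude extended square 9; +1 → 10, wraps to 0, carry into subsquare.
Latitude subsquare p = 15; +1 → 16 = q.
The longitude characters are unchanged.

GH55kq60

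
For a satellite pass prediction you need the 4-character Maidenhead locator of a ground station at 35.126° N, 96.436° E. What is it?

Shift to the Maidenhead origin (180°W, 90°S): lon 276.44, lat 125.13.
Field: 276.44/20 → 13 → N, 125.13/10 → 12 → M; chars NM.
Square: 16.44/2 → 8, 5.13/1 → 5; chars 85.

NM85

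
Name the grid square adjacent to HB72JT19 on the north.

HB72ju10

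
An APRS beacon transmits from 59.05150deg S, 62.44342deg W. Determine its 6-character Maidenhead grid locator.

FD80sw

Offset from 180°W / 90°S: lon 117.5566°, lat 30.9485°.
Field (20°×10°, letters A–R): 117.5566/20 → 5 → F, 30.9485/10 → 3 → D; chars FD.
Square (2°×1°, digits 0–9): 17.5566/2 → 8, 0.9485/1 → 0; chars 80.
Subsquare (5′×2.5′, letters a–x): 1.5566/0.0833333 → 18 → s, 0.9485/0.0416667 → 22 → w; chars sw.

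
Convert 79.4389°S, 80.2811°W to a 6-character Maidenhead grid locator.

EB90un

Shift to the Maidenhead origin (180°W, 90°S): lon 99.7189, lat 10.5611.
Field: lon ⌊99.7189/20⌋ = 4 → E; lat ⌊10.5611/10⌋ = 1 → B.
Square: lon ⌊19.7189/2⌋ = 9; lat ⌊0.5611/1⌋ = 0.
Subsquare: lon ⌊1.7189/0.0833333⌋ = 20 → u; lat ⌊0.5611/0.0416667⌋ = 13 → n.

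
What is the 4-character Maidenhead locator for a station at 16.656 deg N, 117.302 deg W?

DK16

Add 180° to longitude and 90° to latitude: 62.70, 106.66.
Field: 62.70/20 → 3 → D, 106.66/10 → 10 → K; chars DK.
Square: 2.70/2 → 1, 6.66/1 → 6; chars 16.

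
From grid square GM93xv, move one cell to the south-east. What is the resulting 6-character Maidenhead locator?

HM03au

Longitude subsquare x = 23; +1 → 24, wraps to 0 = a, carry into square.
Longitude square 9; +1 → 10, wraps to 0, carry into field.
Longitude field G = 6; +1 → 7 = H.
Latitude subsquare v = 21; −1 → 20 = u.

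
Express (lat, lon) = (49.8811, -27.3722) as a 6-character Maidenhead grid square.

HN69hv

Shift to the Maidenhead origin (180°W, 90°S): lon 152.6278, lat 139.8811.
Field: lon ⌊152.6278/20⌋ = 7 → H; lat ⌊139.8811/10⌋ = 13 → N.
Square: lon ⌊12.6278/2⌋ = 6; lat ⌊9.8811/1⌋ = 9.
Subsquare: lon ⌊0.6278/0.0833333⌋ = 7 → h; lat ⌊0.8811/0.0416667⌋ = 21 → v.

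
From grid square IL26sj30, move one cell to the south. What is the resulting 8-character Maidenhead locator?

Latitude extended square 0; −1 → -1, wraps to 9, carry into subsquare.
Latitude subsquare j = 9; −1 → 8 = i.
The longitude characters are unchanged.

IL26si39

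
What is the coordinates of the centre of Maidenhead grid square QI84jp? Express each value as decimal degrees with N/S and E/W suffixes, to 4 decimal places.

Field Q=16, I=8: +16·20° lon, +8·10° lat → SW at lon 140°, lat -10°.
Square 8, 4: +8·2° lon, +4·1° lat → SW at lon 156°, lat -6°.
Subsquare j=9, p=15: +9·0.0833333° lon, +15·0.0416667° lat → SW at lon 156.75°, lat -5.375°.
Cell spans 0.0833333° lon × 0.0416667° lat. Centre is SW corner plus half of each.
latitude 5.3542° S, longitude 156.7917° E.

5.3542° S, 156.7917° E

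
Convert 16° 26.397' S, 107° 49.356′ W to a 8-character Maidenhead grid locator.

DH63cn14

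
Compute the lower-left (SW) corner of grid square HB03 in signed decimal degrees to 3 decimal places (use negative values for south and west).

-77.000, -40.000

Field H=7, B=1: +7·20° lon, +1·10° lat → SW at lon -40°, lat -80°.
Square 0, 3: +0·2° lon, +3·1° lat → SW at lon -40°, lat -77°.
latitude -77.000, longitude -40.000.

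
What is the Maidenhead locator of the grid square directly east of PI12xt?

PI22at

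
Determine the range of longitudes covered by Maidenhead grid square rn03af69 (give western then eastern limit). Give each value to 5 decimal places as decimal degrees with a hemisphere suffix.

160.05000° E, 160.05833° E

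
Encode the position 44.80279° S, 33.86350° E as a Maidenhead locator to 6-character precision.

KE65we

Add 180° to longitude and 90° to latitude: 213.8635, 45.1972.
Field: lon ⌊213.8635/20⌋ = 10 → K; lat ⌊45.1972/10⌋ = 4 → E.
Square: lon ⌊13.8635/2⌋ = 6; lat ⌊5.1972/1⌋ = 5.
Subsquare: lon ⌊1.8635/0.0833333⌋ = 22 → w; lat ⌊0.1972/0.0416667⌋ = 4 → e.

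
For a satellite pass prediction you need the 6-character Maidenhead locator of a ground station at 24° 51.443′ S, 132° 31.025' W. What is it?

CG35rd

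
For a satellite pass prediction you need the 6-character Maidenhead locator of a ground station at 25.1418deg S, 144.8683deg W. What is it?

BG74nu

Offset from 180°W / 90°S: lon 35.1317°, lat 64.8582°.
Field: 35.1317/20 → 1 → B, 64.8582/10 → 6 → G; chars BG.
Square: 15.1317/2 → 7, 4.8582/1 → 4; chars 74.
Subsquare: 1.1317/0.0833333 → 13 → n, 0.8582/0.0416667 → 20 → u; chars nu.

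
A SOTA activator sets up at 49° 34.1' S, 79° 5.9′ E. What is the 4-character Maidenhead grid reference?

Add 180° to longitude and 90° to latitude: 259.10, 40.43.
Field: 259.10/20 → 12 → M, 40.43/10 → 4 → E; chars ME.
Square: 19.10/2 → 9, 0.43/1 → 0; chars 90.

ME90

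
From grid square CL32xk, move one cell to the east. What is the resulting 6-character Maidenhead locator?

CL42ak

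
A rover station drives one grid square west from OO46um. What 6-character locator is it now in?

Longitude subsquare u = 20; −1 → 19 = t.
The latitude characters are unchanged.

OO46tm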